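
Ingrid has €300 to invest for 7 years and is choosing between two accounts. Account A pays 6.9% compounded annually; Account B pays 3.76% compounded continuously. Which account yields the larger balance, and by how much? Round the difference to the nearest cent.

Account A, by €88.27

A: (1 + 0.069)^7 ≈ 1.59530577, so 300 × 1.59530577 ≈ 478.5917.
B: e^(0.0376·7) = e^0.2632 ≈ 1.30108691, so 300 × 1.30108691 ≈ 390.3261.
Difference ≈ 88.2657 in favor of A.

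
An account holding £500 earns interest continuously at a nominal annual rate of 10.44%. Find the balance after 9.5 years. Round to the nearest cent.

A = P·e^(rt) = 500·e^(0.1044·9.5) = 500·e^0.9918.
e^0.9918 ≈ 2.696083057, so A ≈ 1,348.0415.

£1,348.04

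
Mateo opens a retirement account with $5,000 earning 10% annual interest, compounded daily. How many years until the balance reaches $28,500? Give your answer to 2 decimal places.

(1 + 0.000273973)^(365t) = 28,500/5,000 = 5.7.
365t·ln(1 + 0.000273973) = ln(5.7); 365t = 1.7405/0.000273935 ≈ 6353.5717.
t ≈ 17.4070 years.

17.41 years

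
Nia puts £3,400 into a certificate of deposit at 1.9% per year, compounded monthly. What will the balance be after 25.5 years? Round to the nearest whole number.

Growth factor = (1 + 0.019/12)^306 ≈ 1.622741239.
A ≈ 3,400 × 1.622741239 ≈ 5,517.3202.

£5,517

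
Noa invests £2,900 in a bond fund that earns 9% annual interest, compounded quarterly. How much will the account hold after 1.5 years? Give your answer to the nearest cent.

£3,314.19

Growth factor = (1 + 0.0225)^6 ≈ 1.142825442.
A ≈ 2,900 × 1.142825442 ≈ 3,314.1938.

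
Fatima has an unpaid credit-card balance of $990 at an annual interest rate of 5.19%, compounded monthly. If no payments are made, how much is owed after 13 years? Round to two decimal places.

Periodic rate = 5.19%/12 = 0.004325; periods = 12·13 = 156.
A = 990·(1 + 0.004325)^156 ≈ 990·1.960589424 ≈ 1,940.9835.

$1,940.98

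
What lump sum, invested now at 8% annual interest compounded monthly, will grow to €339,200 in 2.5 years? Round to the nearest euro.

Growth factor = (1 + 0.08/12)^30 ≈ 1.22059235959.
P = 339,200/1.22059235959 ≈ 277,897.8562.

€277,898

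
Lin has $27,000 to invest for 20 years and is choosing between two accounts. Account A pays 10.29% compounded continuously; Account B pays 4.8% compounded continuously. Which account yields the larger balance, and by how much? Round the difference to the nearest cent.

Account A, by $140,902.12

A: e^(0.1029·20) = e^2.058 ≈ 7.83029355218, so 27,000 × 7.83029355218 ≈ 211,417.9259.
B: e^(0.048·20) = e^0.96 ≈ 2.6116964734, so 27,000 × 2.6116964734 ≈ 70,515.8048.
Difference ≈ 140,902.1211 in favor of A.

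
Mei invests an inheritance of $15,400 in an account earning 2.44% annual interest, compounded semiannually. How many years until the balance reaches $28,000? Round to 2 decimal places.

24.65 years

We need (1 + 0.0122)^(2t) = 1.8182, so 2t = ln 1.8182 / ln 1.0122 ≈ 49.3013.
t ≈ 49.3013/2 = 24.6507 years.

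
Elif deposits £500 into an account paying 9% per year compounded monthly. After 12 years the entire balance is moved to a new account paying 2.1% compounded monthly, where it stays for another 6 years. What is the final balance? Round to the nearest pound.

£1,663

Phase 1: 500·(1 + 0.0075)^144 ≈ 1,466.4184.
Phase 2: 1,466.4184·(1 + 0.00175)^72 ≈ 1,663.1491.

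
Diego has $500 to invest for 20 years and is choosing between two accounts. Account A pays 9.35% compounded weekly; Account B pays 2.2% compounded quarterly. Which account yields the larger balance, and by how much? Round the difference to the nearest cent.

A: (1 + 0.0935/52)^1040 ≈ 6.477410463, so 500 × 6.477410463 ≈ 3,238.7052.
B: (1 + 0.0055)^80 ≈ 1.55083643, so 500 × 1.55083643 ≈ 775.4182.
Difference ≈ 2,463.2870 in favor of A.

Account A, by $2,463.29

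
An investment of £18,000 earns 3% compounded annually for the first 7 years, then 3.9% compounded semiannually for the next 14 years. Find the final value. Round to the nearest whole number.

Phase 1: 18,000·(1 + 0.03)^7 ≈ 22,137.7296.
Phase 2: 22,137.7296·(1 + 0.0195)^28 ≈ 38,016.7968.

£38,017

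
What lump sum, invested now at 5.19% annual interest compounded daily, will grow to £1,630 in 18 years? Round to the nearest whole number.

£640

Growth factor = (1 + 0.0519/365)^6570 ≈ 2.545007479.
P = 1,630/2.545007479 ≈ 640.4696.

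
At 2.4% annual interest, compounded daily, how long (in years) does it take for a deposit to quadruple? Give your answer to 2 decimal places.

57.76 years

(1 + 0.0000657534)^(365t) = 4.
365t = ln 4 / ln(1 + 0.0000657534) ≈ 1.3863/6.57513e-05 ≈ 21083.9199.
t ≈ 57.7642.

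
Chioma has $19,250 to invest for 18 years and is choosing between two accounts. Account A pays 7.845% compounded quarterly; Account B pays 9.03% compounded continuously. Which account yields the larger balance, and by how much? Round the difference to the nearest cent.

A: (1 + 0.0196125)^72 ≈ 4.0488424567, so 19,250 × 4.0488424567 ≈ 77,940.2173.
B: e^(0.0903·18) = e^1.6254 ≈ 5.0804508111, so 19,250 × 5.0804508111 ≈ 97,798.6781.
Difference ≈ 19,858.4608 in favor of B.

Account B, by $19,858.46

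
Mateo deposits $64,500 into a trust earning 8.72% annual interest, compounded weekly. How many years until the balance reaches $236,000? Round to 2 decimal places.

14.89 years

(1 + 0.00167692)^(52t) = 236,000/64,500 = 3.6589.
52t·ln(1 + 0.00167692) = ln(3.6589); 52t = 1.2972/0.00167552 ≈ 774.1881.
t ≈ 14.8882 years.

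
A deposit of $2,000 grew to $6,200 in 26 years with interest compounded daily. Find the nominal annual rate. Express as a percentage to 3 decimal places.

4.352%

(1 + r/365)^9490 = 6,200/2,000 = 3.1.
1 + r/365 = 3.1^(1/9490) ≈ 1.000119, so r/365 ≈ 0.000119228.
r ≈ 365·0.000119228 = 4.35181%.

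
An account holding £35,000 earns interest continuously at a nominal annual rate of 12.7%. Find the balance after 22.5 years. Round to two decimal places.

A = P·e^(rt) = 35,000·e^(0.127·22.5) = 35,000·e^2.8575.
e^2.8575 ≈ 17.4179276411, so A ≈ 609,627.4674.

£609,627.47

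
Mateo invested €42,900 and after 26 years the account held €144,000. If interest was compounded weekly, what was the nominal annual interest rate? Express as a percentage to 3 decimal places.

The 1352-period growth factor is 144,000/42,900 = 3.35664.
r/52 = 3.35664^(1/1352) − 1 ≈ 0.000896068, so r ≈ 52·0.000896068 = 4.65955%.

4.660%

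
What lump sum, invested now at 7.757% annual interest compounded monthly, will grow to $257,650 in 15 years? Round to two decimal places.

Periodic rate = 7.757%/12 = 0.00646417; 180 periods.
P = 257,650/(1 + 0.07757/12)^180 ≈ 257,650/3.18931269592 ≈ 80,785.4308.

$80,785.43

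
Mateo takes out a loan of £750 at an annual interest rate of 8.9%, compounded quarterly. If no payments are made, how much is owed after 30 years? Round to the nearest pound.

£10,518

Periodic rate = 8.9%/4 = 0.02225; periods = 4·30 = 120.
A = 750·(1 + 0.02225)^120 ≈ 750·14.023431814 ≈ 10,517.5739.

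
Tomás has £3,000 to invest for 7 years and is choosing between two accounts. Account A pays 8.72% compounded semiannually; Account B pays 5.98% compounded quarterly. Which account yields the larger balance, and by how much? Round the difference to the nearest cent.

Account A, by £907.14

A: (1 + 0.0436)^14 ≈ 1.817510741, so 3,000 × 1.817510741 ≈ 5,452.5322.
B: (1 + 0.01495)^28 ≈ 1.515130851, so 3,000 × 1.515130851 ≈ 4,545.3926.
Difference ≈ 907.1397 in favor of A.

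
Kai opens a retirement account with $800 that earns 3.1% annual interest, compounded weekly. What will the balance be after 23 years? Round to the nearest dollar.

$1,632

Periodic rate = 3.1%/52 = 0.000596154; periods = 52·23 = 1196.
A = 800·(1 + 0.031/52)^1196 ≈ 800·2.039669032 ≈ 1,631.7352.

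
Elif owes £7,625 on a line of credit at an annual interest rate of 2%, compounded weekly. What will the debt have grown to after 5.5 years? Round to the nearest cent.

£8,511.44

Periodic rate = 2%/52 = 0.000384615; periods = 52·5.5 = 286.
A = 7,625·(1 + 0.02/52)^286 ≈ 7,625·1.116254463 ≈ 8,511.4403.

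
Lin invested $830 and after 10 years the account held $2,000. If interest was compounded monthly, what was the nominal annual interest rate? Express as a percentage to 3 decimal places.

8.827%

The 120-period growth factor is 2,000/830 = 2.40964.
r/12 = 2.40964^(1/120) − 1 ≈ 0.0073559, so r ≈ 12·0.0073559 = 8.82707%.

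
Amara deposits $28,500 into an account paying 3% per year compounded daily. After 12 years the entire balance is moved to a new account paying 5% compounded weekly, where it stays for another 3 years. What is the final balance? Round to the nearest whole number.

$47,457

After 12 years at 3%: 28,500 × 1.4333082105 ≈ 40,849.2840.
Then 3 years at 5%: 40,849.2840 × 1.1617505133 ≈ 47,456.6767.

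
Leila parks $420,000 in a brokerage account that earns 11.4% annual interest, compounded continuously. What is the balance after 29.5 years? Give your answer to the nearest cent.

A = P·e^(rt) = 420,000·e^(0.114·29.5) = 420,000·e^3.363.
e^3.363 ≈ 28.875688132888, so A ≈ 12,127,789.0158.

$12,127,789.02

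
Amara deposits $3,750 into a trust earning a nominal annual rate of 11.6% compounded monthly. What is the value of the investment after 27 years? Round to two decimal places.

Periodic rate = 11.6%/12 = 0.00966667; periods = 12·27 = 324.
A = 3,750·(1 + 0.116/12)^324 ≈ 3,750·22.577613317 ≈ 84,666.0499.

$84,666.05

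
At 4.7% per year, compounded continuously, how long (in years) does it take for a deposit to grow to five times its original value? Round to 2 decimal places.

e^(0.047t) = 5, so 0.047t = ln 5 ≈ 1.6094.
t ≈ 1.6094/0.047 ≈ 34.2434.

34.24 years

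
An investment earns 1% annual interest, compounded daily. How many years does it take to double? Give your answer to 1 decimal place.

(1 + 0.0000273973)^(365t) = 2.
365t = ln 2 / ln(1 + 0.0000273973) ≈ 0.69315/2.73969e-05 ≈ 25300.2187.
t ≈ 69.3157.

69.3 years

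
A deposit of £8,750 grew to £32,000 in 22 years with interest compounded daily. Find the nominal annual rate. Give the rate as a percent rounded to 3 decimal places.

The 8030-period growth factor is 32,000/8,750 = 3.65714.
r/365 = 3.65714^(1/8030) − 1 ≈ 0.000161493, so r ≈ 365·0.000161493 = 5.89449%.

5.894%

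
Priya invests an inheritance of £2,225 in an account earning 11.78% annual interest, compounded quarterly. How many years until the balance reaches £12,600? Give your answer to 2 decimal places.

We need (1 + 0.02945)^(4t) = 5.6629, so 4t = ln 5.6629 / ln 1.02945 ≈ 59.7402.
t ≈ 59.7402/4 = 14.9350 years.

14.94 years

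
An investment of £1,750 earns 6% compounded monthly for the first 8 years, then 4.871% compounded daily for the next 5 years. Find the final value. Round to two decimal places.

Phase 1: 1,750·(1 + 0.005)^96 ≈ 2,824.7497.
Phase 2: 2,824.7497·(1 + 0.04871/365)^1825 ≈ 3,603.6727.

£3,603.67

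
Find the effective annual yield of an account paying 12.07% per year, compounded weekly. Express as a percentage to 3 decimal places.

One year is 52 periods at 0.00232115 each: (1 + 0.00232115)^52 ≈ 1.128129.
EAR = 1.128129 − 1 ≈ 12.81286%.

12.813%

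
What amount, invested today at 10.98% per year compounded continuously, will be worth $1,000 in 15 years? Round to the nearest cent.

P = A·e^(−rt) = 1,000·e^(−1.647).
e^(−1.647) ≈ 0.192626923, so P ≈ 192.6269.

$192.63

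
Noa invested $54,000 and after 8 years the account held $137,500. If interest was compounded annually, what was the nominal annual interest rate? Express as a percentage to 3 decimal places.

12.393%

The 8-period growth factor is 137,500/54,000 = 2.5463.
r = 2.5463^(1/8) − 1 ≈ 0.123928, i.e. 12.39283%.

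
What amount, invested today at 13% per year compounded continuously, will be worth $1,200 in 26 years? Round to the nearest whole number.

$41

P = A·e^(−rt) = 1,200·e^(−3.38).
e^(−3.38) ≈ 0.03404745473, so P ≈ 40.8569.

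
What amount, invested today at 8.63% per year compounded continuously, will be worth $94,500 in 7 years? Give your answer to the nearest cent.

P = A·e^(−rt) = 94,500·e^(−0.6041).
e^(−0.6041) ≈ 0.54656611485, so P ≈ 51,650.4979.

$51,650.50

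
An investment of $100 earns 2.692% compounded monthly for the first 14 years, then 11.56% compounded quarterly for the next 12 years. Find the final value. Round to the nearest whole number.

$572

After 14 years at 2.692%: 100 × 1.45711419 ≈ 145.7114.
Then 12 years at 11.56%: 145.7114 × 3.92565407 ≈ 572.0126.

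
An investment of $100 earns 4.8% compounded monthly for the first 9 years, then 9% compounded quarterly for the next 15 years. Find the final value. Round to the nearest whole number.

Phase 1: 100·(1 + 0.004)^108 ≈ 153.9008.
Phase 2: 153.9008·(1 + 0.0225)^60 ≈ 584.8439.

$585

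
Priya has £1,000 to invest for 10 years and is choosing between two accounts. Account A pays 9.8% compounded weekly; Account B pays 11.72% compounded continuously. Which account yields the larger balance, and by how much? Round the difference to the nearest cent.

Account A growth factor: (1 + 0.098/52)^520 ≈ 2.661999939; balance ≈ 2,661.9999.
Account B growth factor: e^(0.1172·10) = e^1.172 ≈ 3.228443072; balance ≈ 3,228.4431.
Account B is larger by 566.4431.

Account B, by £566.44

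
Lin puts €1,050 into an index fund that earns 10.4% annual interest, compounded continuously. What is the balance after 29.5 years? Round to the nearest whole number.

€22,574

A = P·e^(rt) = 1,050·e^(0.104·29.5) = 1,050·e^3.068.
e^3.068 ≈ 21.498861925, so A ≈ 22,573.8050.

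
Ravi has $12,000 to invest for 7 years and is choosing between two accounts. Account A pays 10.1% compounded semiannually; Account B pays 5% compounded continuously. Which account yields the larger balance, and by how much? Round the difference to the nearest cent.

Account A growth factor: (1 + 0.0505)^14 ≈ 1.9931720771; balance ≈ 23,918.0649.
Account B growth factor: e^(0.05·7) = e^0.35 ≈ 1.4190675486; balance ≈ 17,028.8106.
Account A is larger by 6,889.2543.

Account A, by $6,889.25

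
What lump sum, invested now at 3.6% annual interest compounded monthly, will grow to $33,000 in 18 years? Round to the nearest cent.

Periodic rate = 3.6%/12 = 0.003; 216 periods.
P = 33,000/(1 + 0.003)^216 ≈ 33,000/1.9098599975 ≈ 17,278.7534.

$17,278.75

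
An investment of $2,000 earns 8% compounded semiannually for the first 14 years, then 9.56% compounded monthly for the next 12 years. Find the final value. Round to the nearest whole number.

Phase 1: 2,000·(1 + 0.04)^28 ≈ 5,997.4066.
Phase 2: 5,997.4066·(1 + 0.0956/12)^144 ≈ 18,802.3450.

$18,802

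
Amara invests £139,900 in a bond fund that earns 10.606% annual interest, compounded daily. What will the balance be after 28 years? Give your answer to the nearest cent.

Growth factor = (1 + 0.10606/365)^10220 ≈ 19.47727936887.
A ≈ 139,900 × 19.47727936887 ≈ 2,724,871.3837.

£2,724,871.38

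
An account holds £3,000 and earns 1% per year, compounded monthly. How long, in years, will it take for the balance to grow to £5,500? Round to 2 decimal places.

60.64 years

(1 + 0.000833333)^(12t) = 5,500/3,000 = 1.8333.
12t·ln(1 + 0.000833333) = ln(1.8333); 12t = 0.60614/0.000832986 ≈ 727.6660.
t ≈ 60.6388 years.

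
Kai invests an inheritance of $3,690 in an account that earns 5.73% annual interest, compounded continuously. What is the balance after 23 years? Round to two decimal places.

A = P·e^(rt) = 3,690·e^(0.0573·23) = 3,690·e^1.3179.
e^1.3179 ≈ 3.7355684408, so A ≈ 13,784.2475.

$13,784.25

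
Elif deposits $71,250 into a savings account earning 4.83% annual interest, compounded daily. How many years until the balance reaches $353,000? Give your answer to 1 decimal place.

33.1 years

(1 + 0.000132329)^(365t) = 353,000/71,250 = 4.9544.
365t·ln(1 + 0.000132329) = ln(4.9544); 365t = 1.6003/0.00013232 ≈ 12093.9623.
t ≈ 33.1341 years.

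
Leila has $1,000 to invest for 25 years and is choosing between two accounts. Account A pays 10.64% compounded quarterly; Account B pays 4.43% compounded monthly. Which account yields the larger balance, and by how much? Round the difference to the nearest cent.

A: (1 + 0.0266)^100 ≈ 13.807847838, so 1,000 × 13.807847838 ≈ 13,807.8478.
B: (1 + 0.0443/12)^300 ≈ 3.020615918, so 1,000 × 3.020615918 ≈ 3,020.6159.
Difference ≈ 10,787.2319 in favor of A.

Account A, by $10,787.23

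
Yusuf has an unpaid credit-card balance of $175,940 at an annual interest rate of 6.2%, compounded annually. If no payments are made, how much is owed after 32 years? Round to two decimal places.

$1,206,005.04

Growth factor = (1 + 0.062)^32 ≈ 6.854638183576.
A ≈ 175,940 × 6.854638183576 ≈ 1,206,005.0420.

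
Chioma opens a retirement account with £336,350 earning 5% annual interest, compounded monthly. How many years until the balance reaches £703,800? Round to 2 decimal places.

14.80 years

(1 + 0.00416667)^(12t) = 703,800/336,350 = 2.0925.
12t·ln(1 + 0.00416667) = ln(2.0925); 12t = 0.73834/0.00415801 ≈ 177.5710.
t ≈ 14.7976 years.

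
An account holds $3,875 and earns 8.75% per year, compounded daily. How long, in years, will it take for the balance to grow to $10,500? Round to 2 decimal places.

We need (1 + 0.000239726)^(365t) = 2.7097, so 365t = ln 2.7097 / ln 1.00024 ≈ 4158.7018.
t ≈ 4158.7018/365 = 11.3937 years.

11.39 years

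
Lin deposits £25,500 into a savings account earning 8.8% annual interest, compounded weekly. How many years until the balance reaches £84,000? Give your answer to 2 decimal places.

13.56 years

(1 + 0.00169231)^(52t) = 84,000/25,500 = 3.2941.
52t·ln(1 + 0.00169231) = ln(3.2941); 52t = 1.1921/0.00169088 ≈ 705.0413.
t ≈ 13.5585 years.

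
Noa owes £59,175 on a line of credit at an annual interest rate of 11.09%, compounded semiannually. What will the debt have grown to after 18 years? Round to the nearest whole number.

£412,947

Periodic rate = 11.09%/2 = 0.05545; periods = 2·18 = 36.
A = 59,175·(1 + 0.05545)^36 ≈ 59,175·6.97840084844 ≈ 412,946.8702.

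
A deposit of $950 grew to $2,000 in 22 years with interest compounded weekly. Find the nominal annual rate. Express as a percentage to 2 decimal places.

3.38%

The 1144-period growth factor is 2,000/950 = 2.10526.
r/52 = 2.10526^(1/1144) − 1 ≈ 0.000650946, so r ≈ 52·0.000650946 = 3.38492%.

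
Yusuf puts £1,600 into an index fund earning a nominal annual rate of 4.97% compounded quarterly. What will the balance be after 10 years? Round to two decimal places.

£2,622.01

Growth factor = (1 + 0.012425)^40 ≈ 1.638756508.
A ≈ 1,600 × 1.638756508 ≈ 2,622.0104.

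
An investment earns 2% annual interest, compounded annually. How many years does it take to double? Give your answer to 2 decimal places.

35.00 years

(1 + 0.02)^t = 2.
t = ln 2 / ln(1 + 0.02) ≈ 0.69315/0.0198026 ≈ 35.0028.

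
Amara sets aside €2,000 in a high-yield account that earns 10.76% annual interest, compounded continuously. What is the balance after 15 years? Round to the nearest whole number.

A = P·e^(rt) = 2,000·e^(0.1076·15) = 2,000·e^1.614.
e^1.614 ≈ 5.0228625487, so A ≈ 10,045.7251.

€10,046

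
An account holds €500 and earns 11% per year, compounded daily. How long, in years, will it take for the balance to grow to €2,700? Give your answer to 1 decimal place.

15.3 years

We need (1 + 0.00030137)^(365t) = 5.4, so 365t = ln 5.4 / ln 1.000301 ≈ 5596.6215.
t ≈ 5596.6215/365 = 15.3332 years.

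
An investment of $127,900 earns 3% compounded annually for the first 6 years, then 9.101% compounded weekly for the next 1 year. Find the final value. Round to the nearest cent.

$167,257.07

Phase 1: 127,900·(1 + 0.03)^6 ≈ 152,719.2887.
Phase 2: 152,719.2887·(1 + 0.09101/52)^52 ≈ 167,257.0704.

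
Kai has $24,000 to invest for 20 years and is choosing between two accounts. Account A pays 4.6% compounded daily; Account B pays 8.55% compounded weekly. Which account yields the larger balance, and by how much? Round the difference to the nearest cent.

Account B, by $72,289.39

A: (1 + 0.046/365)^7300 ≈ 2.5091449363, so 24,000 × 2.5091449363 ≈ 60,219.4785.
B: (1 + 0.0855/52)^1040 ≈ 5.52120272648, so 24,000 × 5.52120272648 ≈ 132,508.8654.
Difference ≈ 72,289.3870 in favor of B.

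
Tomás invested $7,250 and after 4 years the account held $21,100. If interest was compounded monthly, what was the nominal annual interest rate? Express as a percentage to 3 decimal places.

27.006%

(1 + r/12)^48 = 21,100/7,250 = 2.91034.
1 + r/12 = 2.91034^(1/48) ≈ 1.022505, so r/12 ≈ 0.0225052.
r ≈ 12·0.0225052 = 27.00619%.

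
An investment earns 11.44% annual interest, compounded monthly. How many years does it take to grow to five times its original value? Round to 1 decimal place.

14.1 years

(1 + 0.00953333)^(12t) = 5.
12t = ln 5 / ln(1 + 0.00953333) ≈ 1.6094/0.00948818 ≈ 169.6256.
t ≈ 14.1355.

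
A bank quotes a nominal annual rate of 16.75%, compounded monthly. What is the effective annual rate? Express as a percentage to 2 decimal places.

One year is 12 periods at 0.0139583 each: (1 + 0.0139583)^12 ≈ 1.180977.
EAR = 1.180977 − 1 ≈ 18.09766%.

18.10%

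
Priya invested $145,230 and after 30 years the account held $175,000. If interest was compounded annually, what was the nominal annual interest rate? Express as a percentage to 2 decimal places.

0.62%

(1 + r)^30 = 175,000/145,230 = 1.20499.
1 + r = 1.20499^(1/30) ≈ 1.006235, so r ≈ 0.00623493.
r ≈ 0.62349%.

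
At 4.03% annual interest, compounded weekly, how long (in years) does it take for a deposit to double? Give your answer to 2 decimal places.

(1 + 0.000775)^(52t) = 2.
52t = ln 2 / ln(1 + 0.000775) ≈ 0.69315/0.0007747 ≈ 894.7300.
t ≈ 17.2063.

17.21 years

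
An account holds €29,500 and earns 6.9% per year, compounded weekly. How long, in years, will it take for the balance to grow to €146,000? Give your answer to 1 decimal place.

We need (1 + 0.00132692)^(52t) = 4.9492, so 52t = ln 4.9492 / ln 1.001327 ≈ 1206.0060.
t ≈ 1206.0060/52 = 23.1924 years.

23.2 years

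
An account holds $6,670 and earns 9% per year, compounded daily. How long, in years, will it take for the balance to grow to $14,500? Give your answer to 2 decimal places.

8.63 years

(1 + 0.000246575)^(365t) = 14,500/6,670 = 2.1739.
365t·ln(1 + 0.000246575) = ln(2.1739); 365t = 0.77653/0.000246545 ≈ 3149.6439.
t ≈ 8.6292 years.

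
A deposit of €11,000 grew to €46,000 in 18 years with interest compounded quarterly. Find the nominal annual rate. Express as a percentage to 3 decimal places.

(1 + r/4)^72 = 46,000/11,000 = 4.18182.
1 + r/4 = 4.18182^(1/72) ≈ 1.02007, so r/4 ≈ 0.0200702.
r ≈ 4·0.0200702 = 8.02809%.

8.028%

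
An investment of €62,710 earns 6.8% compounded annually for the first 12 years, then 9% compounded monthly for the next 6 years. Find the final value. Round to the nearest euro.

€236,503

Phase 1: 62,710·(1 + 0.068)^12 ≈ 138,099.4132.
Phase 2: 138,099.4132·(1 + 0.0075)^72 ≈ 236,502.5238.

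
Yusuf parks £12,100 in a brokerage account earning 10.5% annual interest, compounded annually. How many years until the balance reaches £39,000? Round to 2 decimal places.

11.72 years

(1 + 0.105)^t = 39,000/12,100 = 3.2231.
t·ln(1 + 0.105) = ln(3.2231); t = 1.1704/0.0998453 ≈ 11.7217.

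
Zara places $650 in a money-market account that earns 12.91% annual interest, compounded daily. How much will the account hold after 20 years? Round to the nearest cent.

Periodic rate = 12.91%/365 = 0.000353699; periods = 365·20 = 7300.
A = 650·(1 + 0.1291/365)^7300 ≈ 650·13.21752344 ≈ 8,591.3902.

$8,591.39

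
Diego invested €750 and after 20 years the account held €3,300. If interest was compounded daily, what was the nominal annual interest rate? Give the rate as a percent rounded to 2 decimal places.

(1 + r/365)^7300 = 3,300/750 = 4.4.
1 + r/365 = 4.4^(1/7300) ≈ 1.000203, so r/365 ≈ 0.00020298.
r ≈ 365·0.00020298 = 7.40877%.

7.41%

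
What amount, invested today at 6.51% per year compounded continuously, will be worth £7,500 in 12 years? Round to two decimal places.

£3,433.92

P = A·e^(−rt) = 7,500·e^(−0.7812).
e^(−0.7812) ≈ 0.457856254, so P ≈ 3,433.9219.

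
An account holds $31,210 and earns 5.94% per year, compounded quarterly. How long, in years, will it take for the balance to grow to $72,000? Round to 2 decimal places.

We need (1 + 0.01485)^(4t) = 2.307, so 4t = ln 2.307 / ln 1.01485 ≈ 56.7084.
t ≈ 56.7084/4 = 14.1771 years.

14.18 years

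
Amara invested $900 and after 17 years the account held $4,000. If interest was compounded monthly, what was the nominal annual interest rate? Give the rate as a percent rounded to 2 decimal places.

The 204-period growth factor is 4,000/900 = 4.44444.
r/12 = 4.44444^(1/204) − 1 ≈ 0.00733883, so r ≈ 12·0.00733883 = 8.80660%.

8.81%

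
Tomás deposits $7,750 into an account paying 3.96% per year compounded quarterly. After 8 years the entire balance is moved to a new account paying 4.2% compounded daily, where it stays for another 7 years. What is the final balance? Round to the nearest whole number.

$14,252

After 8 years at 3.96%: 7,750 × 1.3705911096 ≈ 10,622.0811.
Then 7 years at 4.2%: 10,622.0811 × 1.3417612092 ≈ 14,252.2964.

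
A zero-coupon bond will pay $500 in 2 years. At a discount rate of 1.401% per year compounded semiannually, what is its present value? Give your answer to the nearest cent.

Growth factor = (1 + 0.007005)^4 ≈ 1.0283158.
P = 500/1.0283158 ≈ 486.2320.

$486.23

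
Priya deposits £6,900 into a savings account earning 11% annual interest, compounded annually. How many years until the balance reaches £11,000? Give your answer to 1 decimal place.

We need (1 + 0.11)^t = 1.5942, so t = ln 1.5942 / ln 1.11 ≈ 4.4689.

4.5 years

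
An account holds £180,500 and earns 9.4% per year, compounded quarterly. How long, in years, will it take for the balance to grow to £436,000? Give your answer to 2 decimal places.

We need (1 + 0.0235)^(4t) = 2.4155, so 4t = ln 2.4155 / ln 1.0235 ≈ 37.9674.
t ≈ 37.9674/4 = 9.4918 years.

9.49 years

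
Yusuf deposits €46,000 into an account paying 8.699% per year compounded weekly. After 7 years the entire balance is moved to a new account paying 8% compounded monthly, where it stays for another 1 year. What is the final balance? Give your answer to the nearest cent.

€91,541.93

Phase 1: 46,000·(1 + 0.08699/52)^364 ≈ 84,526.2916.
Phase 2: 84,526.2916·(1 + 0.08/12)^12 ≈ 91,541.9321.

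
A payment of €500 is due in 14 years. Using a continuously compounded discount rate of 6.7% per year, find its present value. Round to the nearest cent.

€195.70

P = A·e^(−rt) = 500·e^(−0.938).
e^(−0.938) ≈ 0.391409873, so P ≈ 195.7049.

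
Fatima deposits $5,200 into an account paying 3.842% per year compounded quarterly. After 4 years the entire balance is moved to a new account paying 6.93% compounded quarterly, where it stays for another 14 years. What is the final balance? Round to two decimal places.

After 4 years at 3.842%: 5,200 × 1.1652628035 ≈ 6,059.3666.
Then 14 years at 6.93%: 6,059.3666 × 2.6166410905 ≈ 15,855.1876.

$15,855.19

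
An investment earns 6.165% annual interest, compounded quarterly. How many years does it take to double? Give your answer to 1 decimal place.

(1 + 0.0154125)^(4t) = 2.
4t = ln 2 / ln(1 + 0.0154125) ≈ 0.69315/0.0152949 ≈ 45.3187.
t ≈ 11.3297.

11.3 years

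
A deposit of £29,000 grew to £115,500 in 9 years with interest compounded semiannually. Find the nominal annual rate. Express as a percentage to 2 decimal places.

15.96%

The 18-period growth factor is 115,500/29,000 = 3.98276.
r/2 = 3.98276^(1/18) − 1 ≈ 0.0798006, so r ≈ 2·0.0798006 = 15.96012%.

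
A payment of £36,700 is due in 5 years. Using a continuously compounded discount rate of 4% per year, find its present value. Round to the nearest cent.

P = A·e^(−rt) = 36,700·e^(−0.2).
e^(−0.2) ≈ 0.81873075308, so P ≈ 30,047.4186.

£30,047.42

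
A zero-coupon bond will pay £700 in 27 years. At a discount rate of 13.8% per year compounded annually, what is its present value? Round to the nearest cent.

Annual rate = 13.8% = 0.138; 27 periods.
P = 700/(1 + 0.138)^27 ≈ 700/32.7975253 ≈ 21.3431.

£21.34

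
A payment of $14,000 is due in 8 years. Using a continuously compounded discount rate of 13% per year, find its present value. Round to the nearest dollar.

$4,948

P = A·e^(−rt) = 14,000·e^(−1.04).
e^(−1.04) ≈ 0.35345468196, so P ≈ 4,948.3655.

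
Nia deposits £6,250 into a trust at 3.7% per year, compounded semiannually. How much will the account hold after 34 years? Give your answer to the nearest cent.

£21,738.54

Periodic rate = 3.7%/2 = 0.0185; periods = 2·34 = 68.
A = 6,250·(1 + 0.0185)^68 ≈ 6,250·3.4781656911 ≈ 21,738.5356.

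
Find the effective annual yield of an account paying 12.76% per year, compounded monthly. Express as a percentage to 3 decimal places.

EAR = (1 + 12.76%/12)^12 − 1 = (1 + 0.0106333)^12 − 1.
(1 + 0.0106333)^12 ≈ 1.135333, so EAR ≈ 13.53334%.

13.533%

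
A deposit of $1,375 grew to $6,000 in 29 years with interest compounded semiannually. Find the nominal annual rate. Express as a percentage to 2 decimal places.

5.15%

(1 + r/2)^58 = 6,000/1,375 = 4.36364.
1 + r/2 = 4.36364^(1/58) ≈ 1.025727, so r/2 ≈ 0.0257272.
r ≈ 2·0.0257272 = 5.14544%.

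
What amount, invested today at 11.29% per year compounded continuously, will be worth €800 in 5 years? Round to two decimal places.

P = A·e^(−rt) = 800·e^(−0.5645).
e^(−0.5645) ≈ 0.568644398, so P ≈ 454.9155.

€454.92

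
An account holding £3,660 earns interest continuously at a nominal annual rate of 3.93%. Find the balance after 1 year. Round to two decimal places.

A = P·e^(rt) = 3,660·e^(0.0393·1) = 3,660·e^0.0393.
e^0.0393 ≈ 1.040082462, so A ≈ 3,806.7018.

£3,806.70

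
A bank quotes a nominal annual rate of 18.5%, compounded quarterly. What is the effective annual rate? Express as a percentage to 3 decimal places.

EAR = (1 + 18.5%/4)^4 − 1 = (1 + 0.04625)^4 − 1.
(1 + 0.04625)^4 ≈ 1.198235, so EAR ≈ 19.82347%.

19.823%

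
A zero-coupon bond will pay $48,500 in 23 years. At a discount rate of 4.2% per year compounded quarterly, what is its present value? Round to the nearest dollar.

Periodic rate = 4.2%/4 = 0.0105; 92 periods.
P = 48,500/(1 + 0.0105)^92 ≈ 48,500/2.6142146393 ≈ 18,552.4170.

$18,552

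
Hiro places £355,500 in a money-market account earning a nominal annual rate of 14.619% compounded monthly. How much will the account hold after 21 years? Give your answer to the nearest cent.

£7,517,325.29

Periodic rate = 14.619%/12 = 0.0121825; periods = 12·21 = 252.
A = 355,500·(1 + 0.0121825)^252 ≈ 355,500·21.14578140666 ≈ 7,517,325.2901.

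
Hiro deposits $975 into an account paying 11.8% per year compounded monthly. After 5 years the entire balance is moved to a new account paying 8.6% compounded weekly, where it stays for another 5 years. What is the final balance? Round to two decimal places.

$2,695.13

Phase 1: 975·(1 + 0.118/12)^60 ≈ 1,753.8270.
Phase 2: 1,753.8270·(1 + 0.086/52)^260 ≈ 2,695.1263.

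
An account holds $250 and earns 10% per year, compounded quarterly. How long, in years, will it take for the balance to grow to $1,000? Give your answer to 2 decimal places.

We need (1 + 0.025)^(4t) = 4, so 4t = ln 4 / ln 1.025 ≈ 56.1421.
t ≈ 56.1421/4 = 14.0355 years.

14.04 years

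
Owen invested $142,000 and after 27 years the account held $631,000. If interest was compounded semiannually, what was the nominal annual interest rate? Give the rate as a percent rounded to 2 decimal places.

5.60%

The 54-period growth factor is 631,000/142,000 = 4.44366.
r/2 = 4.44366^(1/54) − 1 ≈ 0.0280049, so r ≈ 2·0.0280049 = 5.60099%.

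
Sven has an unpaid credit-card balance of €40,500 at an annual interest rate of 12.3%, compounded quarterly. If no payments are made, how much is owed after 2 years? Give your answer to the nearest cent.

€51,603.81

Growth factor = (1 + 0.03075)^8 ≈ 1.2741681583.
A ≈ 40,500 × 1.2741681583 ≈ 51,603.8104.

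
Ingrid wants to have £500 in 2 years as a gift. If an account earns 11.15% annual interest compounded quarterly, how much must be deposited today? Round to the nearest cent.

Growth factor = (1 + 0.027875)^8 ≈ 1.24601258.
P = 500/1.24601258 ≈ 401.2801.

£401.28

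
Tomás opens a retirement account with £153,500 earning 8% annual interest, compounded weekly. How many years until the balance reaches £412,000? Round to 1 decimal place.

We need (1 + 0.00153846)^(52t) = 2.684, so 52t = ln 2.684 / ln 1.001538 ≈ 642.2533.
t ≈ 642.2533/52 = 12.3510 years.

12.4 years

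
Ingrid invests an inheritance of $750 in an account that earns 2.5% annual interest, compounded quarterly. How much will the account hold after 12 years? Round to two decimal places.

$1,011.45

Growth factor = (1 + 0.00625)^48 ≈ 1.348599151.
A ≈ 750 × 1.348599151 ≈ 1,011.4494.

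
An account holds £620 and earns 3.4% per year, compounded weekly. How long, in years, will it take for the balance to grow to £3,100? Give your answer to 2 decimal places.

We need (1 + 0.000653846)^(52t) = 5, so 52t = ln 5 / ln 1.000654 ≈ 2462.2979.
t ≈ 2462.2979/52 = 47.3519 years.

47.35 years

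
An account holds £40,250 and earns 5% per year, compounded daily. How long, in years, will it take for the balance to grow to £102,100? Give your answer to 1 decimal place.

18.6 years

(1 + 0.000136986)^(365t) = 102,100/40,250 = 2.5366.
365t·ln(1 + 0.000136986) = ln(2.5366); 365t = 0.93084/0.000136977 ≈ 6795.6173.
t ≈ 18.6181 years.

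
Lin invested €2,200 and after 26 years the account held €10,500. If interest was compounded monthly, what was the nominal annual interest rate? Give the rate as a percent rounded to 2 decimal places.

6.03%

The 312-period growth factor is 10,500/2,200 = 4.77273.
r/12 = 4.77273^(1/312) − 1 ≈ 0.00502192, so r ≈ 12·0.00502192 = 6.02630%.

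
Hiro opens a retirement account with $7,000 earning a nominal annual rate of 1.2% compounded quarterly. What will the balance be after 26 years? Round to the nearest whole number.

$9,559

Growth factor = (1 + 0.003)^104 ≈ 1.365516757.
A ≈ 7,000 × 1.365516757 ≈ 9,558.6173.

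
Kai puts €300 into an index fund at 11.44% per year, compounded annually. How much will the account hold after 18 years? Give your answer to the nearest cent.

Annual rate = 11.44% = 0.1144; years = 18.
A = 300·(1 + 0.1144)^18 ≈ 300·7.026513119 ≈ 2,107.9539.

€2,107.95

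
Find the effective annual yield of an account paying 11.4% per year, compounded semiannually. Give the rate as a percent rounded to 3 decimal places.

One year is 2 periods at 0.057 each: (1 + 0.057)^2 ≈ 1.117249.
EAR = 1.117249 − 1 ≈ 11.72490%.

11.725%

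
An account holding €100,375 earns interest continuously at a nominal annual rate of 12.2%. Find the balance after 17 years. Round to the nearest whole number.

A = P·e^(rt) = 100,375·e^(0.122·17) = 100,375·e^2.074.
e^2.074 ≈ 7.95658589352, so A ≈ 798,642.3091.

€798,642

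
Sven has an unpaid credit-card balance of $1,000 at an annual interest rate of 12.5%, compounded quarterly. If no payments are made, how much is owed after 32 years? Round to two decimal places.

Growth factor = (1 + 0.03125)^128 ≈ 51.355513898.
A ≈ 1,000 × 51.355513898 ≈ 51,355.5139.

$51,355.51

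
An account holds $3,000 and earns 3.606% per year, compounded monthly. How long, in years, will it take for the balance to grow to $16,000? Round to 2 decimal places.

46.49 years

We need (1 + 0.003005)^(12t) = 5.3333, so 12t = ln 5.3333 / ln 1.003005 ≈ 557.9003.
t ≈ 557.9003/12 = 46.4917 years.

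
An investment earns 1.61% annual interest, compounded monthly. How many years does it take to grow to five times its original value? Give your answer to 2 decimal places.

(1 + 0.00134167)^(12t) = 5.
12t = ln 5 / ln(1 + 0.00134167) ≈ 1.6094/0.00134077 ≈ 1200.3856.
t ≈ 100.0321.

100.03 years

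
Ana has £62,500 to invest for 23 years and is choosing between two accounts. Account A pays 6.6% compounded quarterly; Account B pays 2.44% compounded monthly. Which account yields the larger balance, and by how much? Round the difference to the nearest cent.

Account A, by £172,196.09

Account A growth factor: (1 + 0.0165)^92 ≈ 4.50691361168; balance ≈ 281,682.1007.
Account B growth factor: (1 + 0.0244/12)^276 ≈ 1.75177615494; balance ≈ 109,486.0097.
Account A is larger by 172,196.0910.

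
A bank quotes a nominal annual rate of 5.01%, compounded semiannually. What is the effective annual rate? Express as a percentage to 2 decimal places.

EAR = (1 + 5.01%/2)^2 − 1 = (1 + 0.02505)^2 − 1.
(1 + 0.02505)^2 ≈ 1.050728, so EAR ≈ 5.07275%.

5.07%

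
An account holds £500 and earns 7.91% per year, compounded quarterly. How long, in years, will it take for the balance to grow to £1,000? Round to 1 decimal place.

We need (1 + 0.019775)^(4t) = 2, so 4t = ln 2 / ln 1.019775 ≈ 35.3971.
t ≈ 35.3971/4 = 8.8493 years.

8.8 years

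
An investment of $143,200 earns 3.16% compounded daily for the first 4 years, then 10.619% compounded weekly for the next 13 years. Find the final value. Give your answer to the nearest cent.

$645,289.57

Phase 1: 143,200·(1 + 0.0316/365)^1460 ≈ 162,493.3021.
Phase 2: 162,493.3021·(1 + 0.10619/52)^676 ≈ 645,289.5687.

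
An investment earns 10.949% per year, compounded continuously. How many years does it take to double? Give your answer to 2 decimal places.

6.33 years

e^(0.10949t) = 2, so 0.10949t = ln 2 ≈ 0.69315.
t ≈ 0.69315/0.10949 ≈ 6.3307.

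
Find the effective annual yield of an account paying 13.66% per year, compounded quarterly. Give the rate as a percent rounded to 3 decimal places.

14.376%

One year is 4 periods at 0.03415 each: (1 + 0.03415)^4 ≈ 1.143758.
EAR = 1.143758 − 1 ≈ 14.37580%.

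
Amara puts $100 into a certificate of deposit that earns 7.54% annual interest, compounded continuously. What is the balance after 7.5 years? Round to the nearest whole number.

A = P·e^(rt) = 100·e^(0.0754·7.5) = 100·e^0.5655.
e^0.5655 ≈ 1.76032773, so A ≈ 176.0328.

$176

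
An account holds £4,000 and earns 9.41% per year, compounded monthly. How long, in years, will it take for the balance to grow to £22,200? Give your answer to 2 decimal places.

18.28 years

We need (1 + 0.00784167)^(12t) = 5.55, so 12t = ln 5.55 / ln 1.007842 ≈ 219.4060.
t ≈ 219.4060/12 = 18.2838 years.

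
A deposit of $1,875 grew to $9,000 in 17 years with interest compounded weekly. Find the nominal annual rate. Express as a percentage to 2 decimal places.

(1 + r/52)^884 = 9,000/1,875 = 4.8.
1 + r/52 = 4.8^(1/884) ≈ 1.001776, so r/52 ≈ 0.00177603.
r ≈ 52·0.00177603 = 9.23534%.

9.24%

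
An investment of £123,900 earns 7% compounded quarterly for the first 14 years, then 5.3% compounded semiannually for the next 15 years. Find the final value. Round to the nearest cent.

Phase 1: 123,900·(1 + 0.0175)^56 ≈ 327,339.7215.
Phase 2: 327,339.7215·(1 + 0.0265)^30 ≈ 717,409.8246.

£717,409.82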